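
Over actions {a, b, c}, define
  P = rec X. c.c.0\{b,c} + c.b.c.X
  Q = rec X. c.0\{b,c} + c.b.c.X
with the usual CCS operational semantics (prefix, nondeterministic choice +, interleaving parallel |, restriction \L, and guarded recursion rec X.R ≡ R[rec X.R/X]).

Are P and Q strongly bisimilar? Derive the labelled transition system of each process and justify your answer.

P ≁ Q

Reachable graph of P (5 states):
  u0 = rec X. c.c.0\{b,c} + c.b.c.X → —c→ u1, —c→ u2
  u1 = b.c.(rec X. c.c.0\{b,c} + c.b.c.X) → —b→ u3
  u2 = c.0\{b,c} → —c→ u4
  u3 = c.(rec X. c.c.0\{b,c} + c.b.c.X) → —c→ u0
  u4 = 0\{b,c} → deadlocked
Reachable graph of Q (4 states):
  v0 = rec X. c.0\{b,c} + c.b.c.X → —c→ v1, —c→ v2
  v1 = 0\{b,c} → deadlocked
  v2 = b.c.(rec X. c.0\{b,c} + c.b.c.X) → —b→ v3
  v3 = c.(rec X. c.0\{b,c} + c.b.c.X) → —c→ v0
Bisimilarity quotient blocks:
  B0 = {u0}
  B1 = {u2}
  B2 = {u4, v1}
  B3 = {u1}
  B4 = {u3}
  B5 = {v0}
  B6 = {v2}
  B7 = {v3}
u0 ∈ B0, v0 ∈ B5 → different blocks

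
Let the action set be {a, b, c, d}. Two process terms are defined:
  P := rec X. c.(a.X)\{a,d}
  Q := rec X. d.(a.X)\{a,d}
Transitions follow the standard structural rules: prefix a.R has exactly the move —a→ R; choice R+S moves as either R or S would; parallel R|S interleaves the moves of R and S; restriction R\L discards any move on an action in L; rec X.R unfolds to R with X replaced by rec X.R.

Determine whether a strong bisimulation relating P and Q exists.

NO

Reachable graph of P (2 states):
  u0 = rec X. c.(a.X)\{a,d} has moves =c=> u1
  u1 = (a.(rec X. c.(a.X)\{a,d}))\{a,d} has moves (no moves)
Reachable graph of Q (2 states):
  v0 = rec X. d.(a.X)\{a,d} has moves =d=> v1
  v1 = (a.(rec X. d.(a.X)\{a,d}))\{a,d} has moves (no moves)
Bisimilarity quotient blocks:
  B0 = {u0}
  B1 = {u1, v1}
  B2 = {v0}
u0 ∈ B0, v0 ∈ B2 → different blocks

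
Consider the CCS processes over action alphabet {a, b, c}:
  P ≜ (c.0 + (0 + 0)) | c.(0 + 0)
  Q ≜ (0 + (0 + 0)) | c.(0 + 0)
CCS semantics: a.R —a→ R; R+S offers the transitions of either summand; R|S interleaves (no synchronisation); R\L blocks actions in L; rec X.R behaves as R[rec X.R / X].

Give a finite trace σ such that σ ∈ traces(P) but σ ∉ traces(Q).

P's transition system — 4 states:
  u0 = (c.0 + (0 + 0)) | c.(0 + 0) | =c=> u1, =c=> u2
  u1 = (c.0 + (0 + 0)) | (0 + 0) | =c=> u3
  u2 = 0 | c.(0 + 0) | =c=> u3
  u3 = 0 | (0 + 0) | ·
Q's transition system — 2 states:
  v0 = (0 + (0 + 0)) | c.(0 + 0) | =c=> v1
  v1 = (0 + (0 + 0)) | (0 + 0) | ·
Executing cc from P (initial set {u0}):
  [1] c ⇒ {u1, u2}
  [2] c ⇒ {u3}
  ✓ P
Executing cc from Q (initial set {v0}):
  [1] c ⇒ {v1}
  [2] c ⇒ ∅ (Q stuck)

cc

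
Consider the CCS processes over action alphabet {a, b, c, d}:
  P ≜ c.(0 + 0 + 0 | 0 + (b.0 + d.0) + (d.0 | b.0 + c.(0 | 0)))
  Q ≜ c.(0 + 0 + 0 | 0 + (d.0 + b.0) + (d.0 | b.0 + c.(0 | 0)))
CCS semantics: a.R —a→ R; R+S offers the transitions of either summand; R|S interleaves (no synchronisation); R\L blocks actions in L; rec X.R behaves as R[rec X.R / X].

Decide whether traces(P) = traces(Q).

YES

Reachable graph of P (6 states):
  m0 = c.(0 + 0 + 0 | 0 + (b.0 + d.0) + (d.0 | b.0 + c.(0 | 0))) :: ··c··> m1
  m1 = 0 + 0 + 0 | 0 + (b.0 + d.0) + (d.0 | b.0 + c.(0 | 0)) :: ··b··> m2, ··b··> m3, ··c··> m4, ··d··> m2, ··d··> m5
  m2 = 0 :: ·
  m3 = d.0 | 0 :: ··d··> m4
  m4 = 0 | 0 :: ·
  m5 = 0 | b.0 :: ··b··> m4
Reachable graph of Q (6 states):
  n0 = c.(0 + 0 + 0 | 0 + (d.0 + b.0) + (d.0 | b.0 + c.(0 | 0))) :: ··c··> n1
  n1 = 0 + 0 + 0 | 0 + (d.0 + b.0) + (d.0 | b.0 + c.(0 | 0)) :: ··b··> n2, ··b··> n3, ··c··> n4, ··d··> n2, ··d··> n5
  n2 = 0 :: ·
  n3 = d.0 | 0 :: ··d··> n4
  n4 = 0 | 0 :: ·
  n5 = 0 | b.0 :: ··b··> n4
Partition-refinement fixed point:
  B0 = {m0, n0}
  B1 = {m1, n1}
  B2 = {m2, m4, n2, n4}
  B3 = {m5, n5}
  B4 = {m3, n3}
m0 ∈ B0, n0 ∈ B0 → same block
Bisimilar ⇒ trace-equivalent.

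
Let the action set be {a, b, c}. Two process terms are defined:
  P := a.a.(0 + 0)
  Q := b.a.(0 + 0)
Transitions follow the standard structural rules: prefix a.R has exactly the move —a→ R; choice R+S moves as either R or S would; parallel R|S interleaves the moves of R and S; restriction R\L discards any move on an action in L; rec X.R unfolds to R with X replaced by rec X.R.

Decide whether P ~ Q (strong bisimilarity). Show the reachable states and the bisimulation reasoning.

P's transition system — 3 states:
  u0 = a.a.(0 + 0) :: —a→ u1
  u1 = a.(0 + 0) :: —a→ u2
  u2 = 0 + 0 :: ·
Q's transition system — 3 states:
  v0 = b.a.(0 + 0) :: —b→ v1
  v1 = a.(0 + 0) :: —a→ v2
  v2 = 0 + 0 :: ·
Coarsest stable partition (strong bisimilarity classes):
  B0 = {u0}
  B1 = {u1, v1}
  B2 = {u2, v2}
  B3 = {v0}
u0 ∈ B0, v0 ∈ B3 → different blocks

NO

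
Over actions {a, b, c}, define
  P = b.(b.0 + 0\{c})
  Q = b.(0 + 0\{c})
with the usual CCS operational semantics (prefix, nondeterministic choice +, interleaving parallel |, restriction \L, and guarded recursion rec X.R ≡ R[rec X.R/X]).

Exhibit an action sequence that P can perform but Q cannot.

bb

Reachable graph of P (3 states):
  m0 = b.(b.0 + 0\{c}) ⊢ ··b··> m1
  m1 = b.0 + 0\{c} ⊢ ··b··> m2
  m2 = 0 ⊢ stopped
Reachable graph of Q (2 states):
  n0 = b.(0 + 0\{c}) ⊢ ··b··> n1
  n1 = 0 + 0\{c} ⊢ stopped
Executing bb from P (initial set {m0}):
  [1] b ⇒ {m1}
  [2] b ⇒ {m2}
  ✓ P
Executing bb from Q (initial set {n0}):
  [1] b ⇒ {n1}
  [2] b ⇒ ∅ (Q stuck)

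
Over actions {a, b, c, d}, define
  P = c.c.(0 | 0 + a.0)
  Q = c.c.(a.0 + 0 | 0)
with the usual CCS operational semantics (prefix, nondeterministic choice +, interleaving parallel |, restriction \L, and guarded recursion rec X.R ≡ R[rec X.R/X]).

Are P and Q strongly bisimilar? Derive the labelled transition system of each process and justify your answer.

P ~ Q

P's transition system — 4 states:
  u0 = c.c.(0 | 0 + a.0) ⊢ ··c··> u1
  u1 = c.(0 | 0 + a.0) ⊢ ··c··> u2
  u2 = 0 | 0 + a.0 ⊢ ··a··> u3
  u3 = 0 ⊢ (no moves)
Q's transition system — 4 states:
  v0 = c.c.(a.0 + 0 | 0) ⊢ ··c··> v1
  v1 = c.(a.0 + 0 | 0) ⊢ ··c··> v2
  v2 = a.0 + 0 | 0 ⊢ ··a··> v3
  v3 = 0 ⊢ (no moves)
Partition-refinement fixed point:
  B0 = {u0, v0}
  B1 = {u1, v1}
  B2 = {u2, v2}
  B3 = {u3, v3}
u0 ∈ B0, v0 ∈ B0 → same block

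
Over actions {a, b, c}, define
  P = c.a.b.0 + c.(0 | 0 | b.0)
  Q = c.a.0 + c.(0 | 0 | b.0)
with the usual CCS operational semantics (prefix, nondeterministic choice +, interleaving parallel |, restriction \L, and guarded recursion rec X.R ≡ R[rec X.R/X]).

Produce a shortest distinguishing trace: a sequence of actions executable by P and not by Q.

P's transition system — 6 states:
  p0 = c.a.b.0 + c.(0 | 0 | b.0) | -c-> p1, -c-> p2
  p1 = 0 | 0 | b.0 | -b-> p3
  p2 = a.b.0 | -a-> p4
  p3 = 0 | 0 | 0 | (no moves)
  p4 = b.0 | -b-> p5
  p5 = 0 | (no moves)
Q's transition system — 5 states:
  q0 = c.a.0 + c.(0 | 0 | b.0) | -c-> q1, -c-> q2
  q1 = 0 | 0 | b.0 | -b-> q3
  q2 = a.0 | -a-> q4
  q3 = 0 | 0 | 0 | (no moves)
  q4 = 0 | (no moves)
Trace ⟨cab⟩ through P, begin at {p0}:
  [1] c ⇒ {p1, p2}
  [2] a ⇒ {p4}
  [3] b ⇒ {p5}
  ✓ P
Trace ⟨cab⟩ through Q, begin at {q0}:
  [1] c ⇒ {q1, q2}
  [2] a ⇒ {q4}
  [3] b ⇒ ∅  — Q cannot continue

cab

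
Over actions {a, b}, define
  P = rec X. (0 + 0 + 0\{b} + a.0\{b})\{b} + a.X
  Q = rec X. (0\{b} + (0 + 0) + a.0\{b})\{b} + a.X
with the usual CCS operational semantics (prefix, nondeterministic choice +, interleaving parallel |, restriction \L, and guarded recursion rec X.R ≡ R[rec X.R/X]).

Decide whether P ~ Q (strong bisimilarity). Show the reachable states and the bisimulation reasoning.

P's transition system — 2 states:
  m0 = rec X. (0 + 0 + 0\{b} + a.0\{b})\{b} + a.X | --a--▸ m0, --a--▸ m1
  m1 = 0\{b}\{b} | ∅
Q's transition system — 2 states:
  n0 = rec X. (0\{b} + (0 + 0) + a.0\{b})\{b} + a.X | --a--▸ n0, --a--▸ n1
  n1 = 0\{b}\{b} | ∅
Partition-refinement fixed point:
  B0 = {m0, n0}
  B1 = {m1, n1}
m0 ∈ B0, n0 ∈ B0 → same block

bisimilar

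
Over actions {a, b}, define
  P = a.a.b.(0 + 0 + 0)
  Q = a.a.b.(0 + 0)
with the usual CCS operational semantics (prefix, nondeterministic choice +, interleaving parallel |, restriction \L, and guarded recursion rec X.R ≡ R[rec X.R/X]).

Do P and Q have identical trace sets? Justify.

traces(P) = traces(Q)

LTS(P): 4 reachable states
  u0 = a.a.b.(0 + 0 + 0) has moves =a=> u1
  u1 = a.b.(0 + 0 + 0) has moves =a=> u2
  u2 = b.(0 + 0 + 0) has moves =b=> u3
  u3 = 0 + 0 + 0 has moves stopped
LTS(Q): 4 reachable states
  v0 = a.a.b.(0 + 0) has moves =a=> v1
  v1 = a.b.(0 + 0) has moves =a=> v2
  v2 = b.(0 + 0) has moves =b=> v3
  v3 = 0 + 0 has moves stopped
Coarsest stable partition (strong bisimilarity classes):
  B0 = {u0, v0}
  B1 = {u1, v1}
  B2 = {u2, v2}
  B3 = {u3, v3}
u0 ∈ B0, v0 ∈ B0 → same block
Bisimilar ⇒ trace-equivalent.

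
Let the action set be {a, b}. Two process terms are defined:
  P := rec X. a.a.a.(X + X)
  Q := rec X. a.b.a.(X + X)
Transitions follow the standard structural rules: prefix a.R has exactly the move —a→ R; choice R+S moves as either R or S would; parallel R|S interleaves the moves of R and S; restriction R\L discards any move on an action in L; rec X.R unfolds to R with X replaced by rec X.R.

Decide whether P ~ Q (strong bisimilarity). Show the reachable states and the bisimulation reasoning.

NO

P's transition system — 4 states:
  m0 = rec X. a.a.a.(X + X) → --a--▸ m1
  m1 = a.a.((rec X. a.a.a.(X + X)) + (rec X. a.a.a.(X + X))) → --a--▸ m2
  m2 = a.((rec X. a.a.a.(X + X)) + (rec X. a.a.a.(X + X))) → --a--▸ m3
  m3 = (rec X. a.a.a.(X + X)) + (rec X. a.a.a.(X + X)) → --a--▸ m1
Q's transition system — 4 states:
  n0 = rec X. a.b.a.(X + X) → --a--▸ n1
  n1 = b.a.((rec X. a.b.a.(X + X)) + (rec X. a.b.a.(X + X))) → --b--▸ n2
  n2 = a.((rec X. a.b.a.(X + X)) + (rec X. a.b.a.(X + X))) → --a--▸ n3
  n3 = (rec X. a.b.a.(X + X)) + (rec X. a.b.a.(X + X)) → --a--▸ n1
Bisimilarity quotient blocks:
  B0 = {m0, m1, m2, m3}
  B1 = {n0, n3}
  B2 = {n1}
  B3 = {n2}
m0 ∈ B0, n0 ∈ B1 → different blocks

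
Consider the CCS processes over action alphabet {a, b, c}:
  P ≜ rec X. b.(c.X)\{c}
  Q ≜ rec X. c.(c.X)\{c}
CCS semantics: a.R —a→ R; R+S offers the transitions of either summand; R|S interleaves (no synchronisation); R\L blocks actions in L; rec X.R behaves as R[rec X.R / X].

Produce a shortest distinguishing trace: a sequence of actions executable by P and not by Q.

P's transition system — 2 states:
  m0 = rec X. b.(c.X)\{c} | ··b··> m1
  m1 = (c.(rec X. b.(c.X)\{c}))\{c} | ∅
Q's transition system — 2 states:
  n0 = rec X. c.(c.X)\{c} | ··c··> n1
  n1 = (c.(rec X. c.(c.X)\{c}))\{c} | ∅
Executing b from P (initial set {m0}):
  [1] b ⇒ {m1}
  P completes σ.
Executing b from Q (initial set {n0}):
  [1] b ⇒ no successor for Q

b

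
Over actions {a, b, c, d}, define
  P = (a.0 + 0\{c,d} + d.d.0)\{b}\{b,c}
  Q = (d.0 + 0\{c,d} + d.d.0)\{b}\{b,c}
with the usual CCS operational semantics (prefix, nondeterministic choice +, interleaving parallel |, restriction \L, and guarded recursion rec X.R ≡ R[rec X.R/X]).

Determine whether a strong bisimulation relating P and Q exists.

P's transition system — 3 states:
  p0 = (a.0 + 0\{c,d} + d.d.0)\{b}\{b,c} | —a→ p1, —d→ p2
  p1 = 0\{b}\{b,c} | deadlocked
  p2 = (d.0)\{b}\{b,c} | —d→ p1
Q's transition system — 3 states:
  q0 = (d.0 + 0\{c,d} + d.d.0)\{b}\{b,c} | —d→ q1, —d→ q2
  q1 = (d.0)\{b}\{b,c} | —d→ q2
  q2 = 0\{b}\{b,c} | deadlocked
Bisimilarity quotient blocks:
  B0 = {p0}
  B1 = {p2, q1}
  B2 = {p1, q2}
  B3 = {q0}
p0 ∈ B0, q0 ∈ B3 → different blocks

P ≁ Q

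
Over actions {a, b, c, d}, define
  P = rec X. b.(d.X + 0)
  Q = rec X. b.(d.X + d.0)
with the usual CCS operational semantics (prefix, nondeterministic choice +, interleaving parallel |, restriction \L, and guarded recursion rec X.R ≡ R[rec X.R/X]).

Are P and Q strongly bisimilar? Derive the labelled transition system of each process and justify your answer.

not bisimilar

P's transition system — 2 states:
  u0 = rec X. b.(d.X + 0) → --b--▸ u1
  u1 = d.(rec X. b.(d.X + 0)) + 0 → --d--▸ u0
Q's transition system — 3 states:
  v0 = rec X. b.(d.X + d.0) → --b--▸ v1
  v1 = d.(rec X. b.(d.X + d.0)) + d.0 → --d--▸ v0, --d--▸ v2
  v2 = 0 → deadlocked
Coarsest stable partition (strong bisimilarity classes):
  B0 = {u0}
  B1 = {u1}
  B2 = {v0}
  B3 = {v1}
  B4 = {v2}
u0 ∈ B0, v0 ∈ B2 → different blocks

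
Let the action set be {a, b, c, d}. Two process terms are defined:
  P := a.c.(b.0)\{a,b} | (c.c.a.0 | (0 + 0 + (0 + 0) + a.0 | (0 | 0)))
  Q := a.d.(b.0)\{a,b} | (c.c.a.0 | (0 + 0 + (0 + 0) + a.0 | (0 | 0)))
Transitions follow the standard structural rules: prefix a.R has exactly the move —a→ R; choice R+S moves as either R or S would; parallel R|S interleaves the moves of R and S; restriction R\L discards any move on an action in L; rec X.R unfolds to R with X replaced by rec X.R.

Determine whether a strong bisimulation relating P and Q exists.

Reachable graph of P (24 states):
  s0 = a.c.(b.0)\{a,b} | (c.c.a.0 | (0 + 0 + (0 + 0) + a.0 | (0 | 0))) → -a-> s1, -a-> s2, -c-> s3
  s1 = a.c.(b.0)\{a,b} | (c.c.a.0 | (0 | (0 | 0))) → -a-> s4, -c-> s5
  s2 = c.(b.0)\{a,b} | (c.c.a.0 | (0 + 0 + (0 + 0) + a.0 | (0 | 0))) → -a-> s4, -c-> s6, -c-> s7
  s3 = a.c.(b.0)\{a,b} | (c.a.0 | (0 + 0 + (0 + 0) + a.0 | (0 | 0))) → -a-> s5, -a-> s7, -c-> s8
  s4 = c.(b.0)\{a,b} | (c.c.a.0 | (0 | (0 | 0))) → -c-> s10, -c-> s9
  s5 = a.c.(b.0)\{a,b} | (c.a.0 | (0 | (0 | 0))) → -a-> s10, -c-> s11
  s6 = (b.0)\{a,b} | (c.c.a.0 | (0 + 0 + (0 + 0) + a.0 | (0 | 0))) → -a-> s9, -c-> s12
  s7 = c.(b.0)\{a,b} | (c.a.0 | (0 + 0 + (0 + 0) + a.0 | (0 | 0))) → -a-> s10, -c-> s12, -c-> s13
  s8 = a.c.(b.0)\{a,b} | (a.0 | (0 + 0 + (0 + 0) + a.0 | (0 | 0))) → -a-> s11, -a-> s13, -a-> s14
  s9 = (b.0)\{a,b} | (c.c.a.0 | (0 | (0 | 0))) → -c-> s15
  s10 = c.(b.0)\{a,b} | (c.a.0 | (0 | (0 | 0))) → -c-> s15, -c-> s16
  s11 = a.c.(b.0)\{a,b} | (a.0 | (0 | (0 | 0))) → -a-> s16, -a-> s17
  s12 = (b.0)\{a,b} | (c.a.0 | (0 + 0 + (0 + 0) + a.0 | (0 | 0))) → -a-> s15, -c-> s18
  s13 = c.(b.0)\{a,b} | (a.0 | (0 + 0 + (0 + 0) + a.0 | (0 | 0))) → -a-> s16, -a-> s19, -c-> s18
  s14 = a.c.(b.0)\{a,b} | (0 | (0 + 0 + (0 + 0) + a.0 | (0 | 0))) → -a-> s17, -a-> s19
  s15 = (b.0)\{a,b} | (c.a.0 | (0 | (0 | 0))) → -c-> s20
  s16 = c.(b.0)\{a,b} | (a.0 | (0 | (0 | 0))) → -a-> s21, -c-> s20
  s17 = a.c.(b.0)\{a,b} | (0 | (0 | (0 | 0))) → -a-> s21
  s18 = (b.0)\{a,b} | (a.0 | (0 + 0 + (0 + 0) + a.0 | (0 | 0))) → -a-> s20, -a-> s22
  s19 = c.(b.0)\{a,b} | (0 | (0 + 0 + (0 + 0) + a.0 | (0 | 0))) → -a-> s21, -c-> s22
  s20 = (b.0)\{a,b} | (a.0 | (0 | (0 | 0))) → -a-> s23
  s21 = c.(b.0)\{a,b} | (0 | (0 | (0 | 0))) → -c-> s23
  s22 = (b.0)\{a,b} | (0 | (0 + 0 + (0 + 0) + a.0 | (0 | 0))) → -a-> s23
  s23 = (b.0)\{a,b} | (0 | (0 | (0 | 0))) → ∅
Reachable graph of Q (24 states):
  t0 = a.d.(b.0)\{a,b} | (c.c.a.0 | (0 + 0 + (0 + 0) + a.0 | (0 | 0))) → -a-> t1, -a-> t2, -c-> t3
  t1 = a.d.(b.0)\{a,b} | (c.c.a.0 | (0 | (0 | 0))) → -a-> t4, -c-> t5
  t2 = d.(b.0)\{a,b} | (c.c.a.0 | (0 + 0 + (0 + 0) + a.0 | (0 | 0))) → -a-> t4, -c-> t6, -d-> t7
  t3 = a.d.(b.0)\{a,b} | (c.a.0 | (0 + 0 + (0 + 0) + a.0 | (0 | 0))) → -a-> t5, -a-> t6, -c-> t8
  t4 = d.(b.0)\{a,b} | (c.c.a.0 | (0 | (0 | 0))) → -c-> t9, -d-> t10
  t5 = a.d.(b.0)\{a,b} | (c.a.0 | (0 | (0 | 0))) → -a-> t9, -c-> t11
  t6 = d.(b.0)\{a,b} | (c.a.0 | (0 + 0 + (0 + 0) + a.0 | (0 | 0))) → -a-> t9, -c-> t12, -d-> t13
  t7 = (b.0)\{a,b} | (c.c.a.0 | (0 + 0 + (0 + 0) + a.0 | (0 | 0))) → -a-> t10, -c-> t13
  t8 = a.d.(b.0)\{a,b} | (a.0 | (0 + 0 + (0 + 0) + a.0 | (0 | 0))) → -a-> t11, -a-> t12, -a-> t14
  t9 = d.(b.0)\{a,b} | (c.a.0 | (0 | (0 | 0))) → -c-> t15, -d-> t16
  t10 = (b.0)\{a,b} | (c.c.a.0 | (0 | (0 | 0))) → -c-> t16
  t11 = a.d.(b.0)\{a,b} | (a.0 | (0 | (0 | 0))) → -a-> t15, -a-> t17
  t12 = d.(b.0)\{a,b} | (a.0 | (0 + 0 + (0 + 0) + a.0 | (0 | 0))) → -a-> t15, -a-> t18, -d-> t19
  t13 = (b.0)\{a,b} | (c.a.0 | (0 + 0 + (0 + 0) + a.0 | (0 | 0))) → -a-> t16, -c-> t19
  t14 = a.d.(b.0)\{a,b} | (0 | (0 + 0 + (0 + 0) + a.0 | (0 | 0))) → -a-> t17, -a-> t18
  t15 = d.(b.0)\{a,b} | (a.0 | (0 | (0 | 0))) → -a-> t20, -d-> t21
  t16 = (b.0)\{a,b} | (c.a.0 | (0 | (0 | 0))) → -c-> t21
  t17 = a.d.(b.0)\{a,b} | (0 | (0 | (0 | 0))) → -a-> t20
  t18 = d.(b.0)\{a,b} | (0 | (0 + 0 + (0 + 0) + a.0 | (0 | 0))) → -a-> t20, -d-> t22
  t19 = (b.0)\{a,b} | (a.0 | (0 + 0 + (0 + 0) + a.0 | (0 | 0))) → -a-> t21, -a-> t22
  t20 = d.(b.0)\{a,b} | (0 | (0 | (0 | 0))) → -d-> t23
  t21 = (b.0)\{a,b} | (a.0 | (0 | (0 | 0))) → -a-> t23
  t22 = (b.0)\{a,b} | (0 | (0 + 0 + (0 + 0) + a.0 | (0 | 0))) → -a-> t23
  t23 = (b.0)\{a,b} | (0 | (0 | (0 | 0))) → ∅
Partition-refinement fixed point:
  B0 = {s0}
  B1 = {s1}
  B2 = {s5}
  B3 = {s10}
  B4 = {s15, t16}
  B5 = {s20, s22, t21, t22}
  B6 = {s23, t23}
  B7 = {s16, s19}
  B8 = {s21}
  B9 = {s11, s14}
  B10 = {s17}
  B11 = {s4}
  B12 = {s9, t10}
  B13 = {s3}
  B14 = {s7}
  B15 = {s12, t13}
  B16 = {s18, t19}
  B17 = {s13}
  B18 = {s8}
  B19 = {s2}
  B20 = {s6, t7}
  B21 = {t0}
  B22 = {t3}
  B23 = {t6}
  B24 = {t9}
  B25 = {t15, t18}
  B26 = {t20}
  B27 = {t12}
  B28 = {t8}
  B29 = {t11, t14}
  B30 = {t17}
  B31 = {t5}
  B32 = {t2}
  B33 = {t4}
  B34 = {t1}
s0 ∈ B0, t0 ∈ B21 → different blocks

not bisimilar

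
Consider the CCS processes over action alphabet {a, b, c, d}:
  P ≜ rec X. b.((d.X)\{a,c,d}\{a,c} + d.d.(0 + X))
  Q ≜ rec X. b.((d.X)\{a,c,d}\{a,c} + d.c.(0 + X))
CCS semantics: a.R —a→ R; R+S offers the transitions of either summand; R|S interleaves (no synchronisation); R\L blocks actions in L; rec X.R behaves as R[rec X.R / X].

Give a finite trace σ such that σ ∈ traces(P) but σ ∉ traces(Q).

Reachable graph of P (4 states):
  m0 = rec X. b.((d.X)\{a,c,d}\{a,c} + d.d.(0 + X)) | --b--▸ m1
  m1 = (d.(rec X. b.((d.X)\{a,c,d}\{a,c} + d.d.(0 + X))))\{a,c,d}\{a,c} + d.d.(0 + (rec X. b.((d.X)\{a,c,d}\{a,c} + d.d.(0 + X)))) | --d--▸ m2
  m2 = d.(0 + (rec X. b.((d.X)\{a,c,d}\{a,c} + d.d.(0 + X)))) | --d--▸ m3
  m3 = 0 + (rec X. b.((d.X)\{a,c,d}\{a,c} + d.d.(0 + X))) | --b--▸ m1
Reachable graph of Q (4 states):
  n0 = rec X. b.((d.X)\{a,c,d}\{a,c} + d.c.(0 + X)) | --b--▸ n1
  n1 = (d.(rec X. b.((d.X)\{a,c,d}\{a,c} + d.c.(0 + X))))\{a,c,d}\{a,c} + d.c.(0 + (rec X. b.((d.X)\{a,c,d}\{a,c} + d.c.(0 + X)))) | --d--▸ n2
  n2 = c.(0 + (rec X. b.((d.X)\{a,c,d}\{a,c} + d.c.(0 + X)))) | --c--▸ n3
  n3 = 0 + (rec X. b.((d.X)\{a,c,d}\{a,c} + d.c.(0 + X))) | --b--▸ n1
Trace ⟨bdd⟩ through P, begin at {m0}:
  after b @ step 1: {m1}
  after d @ step 2: {m2}
  after d @ step 3: {m3}
  — P admits the full trace.
Trace ⟨bdd⟩ through Q, begin at {n0}:
  after b @ step 1: {n1}
  after d @ step 2: {n2}
  after d @ step 3: ∅  — Q cannot continue

bdd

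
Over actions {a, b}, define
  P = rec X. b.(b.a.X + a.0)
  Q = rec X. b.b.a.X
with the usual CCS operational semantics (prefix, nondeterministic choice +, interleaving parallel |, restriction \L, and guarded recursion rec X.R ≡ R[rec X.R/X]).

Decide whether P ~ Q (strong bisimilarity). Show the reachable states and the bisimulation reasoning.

P ≁ Q

P's transition system — 4 states:
  p0 = rec X. b.(b.a.X + a.0) has moves --b--▸ p1
  p1 = b.a.(rec X. b.(b.a.X + a.0)) + a.0 has moves --a--▸ p2, --b--▸ p3
  p2 = 0 has moves ∅
  p3 = a.(rec X. b.(b.a.X + a.0)) has moves --a--▸ p0
Q's transition system — 3 states:
  q0 = rec X. b.b.a.X has moves --b--▸ q1
  q1 = b.a.(rec X. b.b.a.X) has moves --b--▸ q2
  q2 = a.(rec X. b.b.a.X) has moves --a--▸ q0
Bisimilarity quotient blocks:
  B0 = {p0}
  B1 = {p1}
  B2 = {p2}
  B3 = {p3}
  B4 = {q0}
  B5 = {q1}
  B6 = {q2}
p0 ∈ B0, q0 ∈ B4 → different blocks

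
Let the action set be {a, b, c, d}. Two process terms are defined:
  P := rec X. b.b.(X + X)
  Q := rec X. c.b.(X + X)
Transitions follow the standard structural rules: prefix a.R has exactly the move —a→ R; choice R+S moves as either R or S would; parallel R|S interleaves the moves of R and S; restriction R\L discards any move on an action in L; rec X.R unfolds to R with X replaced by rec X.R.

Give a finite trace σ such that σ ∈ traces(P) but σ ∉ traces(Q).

LTS(P): 3 reachable states
  s0 = rec X. b.b.(X + X) | ··b··> s1
  s1 = b.((rec X. b.b.(X + X)) + (rec X. b.b.(X + X))) | ··b··> s2
  s2 = (rec X. b.b.(X + X)) + (rec X. b.b.(X + X)) | ··b··> s1
LTS(Q): 3 reachable states
  t0 = rec X. c.b.(X + X) | ··c··> t1
  t1 = b.((rec X. c.b.(X + X)) + (rec X. c.b.(X + X))) | ··b··> t2
  t2 = (rec X. c.b.(X + X)) + (rec X. c.b.(X + X)) | ··c··> t1
Trace ⟨b⟩ through P, begin at {s0}:
  after b @ step 1: {s1}
  ✓ P
Trace ⟨b⟩ through Q, begin at {t0}:
  after b @ step 1: ∅ (Q stuck)

b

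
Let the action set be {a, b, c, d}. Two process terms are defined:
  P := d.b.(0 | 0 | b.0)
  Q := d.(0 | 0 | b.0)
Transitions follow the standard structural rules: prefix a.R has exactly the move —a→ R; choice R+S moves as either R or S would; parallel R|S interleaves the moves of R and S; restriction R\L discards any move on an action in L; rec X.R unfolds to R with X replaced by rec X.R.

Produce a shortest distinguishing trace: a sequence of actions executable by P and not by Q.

dbb

P's transition system — 4 states:
  s0 = d.b.(0 | 0 | b.0) :: ··d··> s1
  s1 = b.(0 | 0 | b.0) :: ··b··> s2
  s2 = 0 | 0 | b.0 :: ··b··> s3
  s3 = 0 | 0 | 0 :: (no moves)
Q's transition system — 3 states:
  t0 = d.(0 | 0 | b.0) :: ··d··> t1
  t1 = 0 | 0 | b.0 :: ··b··> t2
  t2 = 0 | 0 | 0 :: (no moves)
Run σ = ⟨dbb⟩ on P: start {s0}
  step 1 (d): {s1}
  step 2 (b): {s2}
  step 3 (b): {s3}
  — P admits the full trace.
Run σ = ⟨dbb⟩ on Q: start {t0}
  step 1 (d): {t1}
  step 2 (b): {t2}
  step 3 (b): no successor for Q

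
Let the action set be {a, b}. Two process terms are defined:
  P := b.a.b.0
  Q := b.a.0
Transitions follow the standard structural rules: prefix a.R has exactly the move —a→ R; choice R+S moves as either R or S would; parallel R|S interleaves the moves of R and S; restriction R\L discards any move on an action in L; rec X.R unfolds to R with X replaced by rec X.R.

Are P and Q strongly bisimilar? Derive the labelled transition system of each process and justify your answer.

NO

LTS(P): 4 reachable states
  m0 = b.a.b.0 → ··b··> m1
  m1 = a.b.0 → ··a··> m2
  m2 = b.0 → ··b··> m3
  m3 = 0 → (no moves)
LTS(Q): 3 reachable states
  n0 = b.a.0 → ··b··> n1
  n1 = a.0 → ··a··> n2
  n2 = 0 → (no moves)
Bisimilarity quotient blocks:
  B0 = {m0}
  B1 = {m1}
  B2 = {m2}
  B3 = {m3, n2}
  B4 = {n0}
  B5 = {n1}
m0 ∈ B0, n0 ∈ B4 → different blocks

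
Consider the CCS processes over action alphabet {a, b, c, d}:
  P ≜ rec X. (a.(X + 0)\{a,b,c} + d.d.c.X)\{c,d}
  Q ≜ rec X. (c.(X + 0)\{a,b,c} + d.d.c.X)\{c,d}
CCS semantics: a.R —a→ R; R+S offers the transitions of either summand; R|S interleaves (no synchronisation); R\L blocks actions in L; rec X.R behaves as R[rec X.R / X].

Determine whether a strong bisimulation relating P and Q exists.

LTS(P): 2 reachable states
  p0 = rec X. (a.(X + 0)\{a,b,c} + d.d.c.X)\{c,d} :: ··a··> p1
  p1 = ((rec X. (a.(X + 0)\{a,b,c} + d.d.c.X)\{c,d}) + 0)\{a,b,c}\{c,d} :: ·
LTS(Q): 1 reachable states
  q0 = rec X. (c.(X + 0)\{a,b,c} + d.d.c.X)\{c,d} :: ·
Coarsest stable partition (strong bisimilarity classes):
  B0 = {p0}
  B1 = {p1, q0}
p0 ∈ B0, q0 ∈ B1 → different blocks

NO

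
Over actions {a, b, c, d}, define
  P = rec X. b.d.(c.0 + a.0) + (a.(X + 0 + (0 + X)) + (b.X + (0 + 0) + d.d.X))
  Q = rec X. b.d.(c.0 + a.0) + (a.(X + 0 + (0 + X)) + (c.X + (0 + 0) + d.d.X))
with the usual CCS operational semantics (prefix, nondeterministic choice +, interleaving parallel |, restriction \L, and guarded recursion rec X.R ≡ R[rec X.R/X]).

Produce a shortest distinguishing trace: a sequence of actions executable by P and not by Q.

ba

LTS(P): 6 reachable states
  u0 = rec X. b.d.(c.0 + a.0) + (a.(X + 0 + (0 + X)) + (b.X + (0 + 0) + d.d.X)) ⊢ =a=> u1, =b=> u0, =b=> u2, =d=> u3
  u1 = (rec X. b.d.(c.0 + a.0) + (a.(X + 0 + (0 + X)) + (b.X + (0 + 0) + d.d.X))) + 0 + (0 + (rec X. b.d.(c.0 + a.0) + (a.(X + 0 + (0 + X)) + (b.X + (0 + 0) + d.d.X)))) ⊢ =a=> u1, =b=> u0, =b=> u2, =d=> u3
  u2 = d.(c.0 + a.0) ⊢ =d=> u4
  u3 = d.(rec X. b.d.(c.0 + a.0) + (a.(X + 0 + (0 + X)) + (b.X + (0 + 0) + d.d.X))) ⊢ =d=> u0
  u4 = c.0 + a.0 ⊢ =a=> u5, =c=> u5
  u5 = 0 ⊢ ∅
LTS(Q): 6 reachable states
  v0 = rec X. b.d.(c.0 + a.0) + (a.(X + 0 + (0 + X)) + (c.X + (0 + 0) + d.d.X)) ⊢ =a=> v1, =b=> v2, =c=> v0, =d=> v3
  v1 = (rec X. b.d.(c.0 + a.0) + (a.(X + 0 + (0 + X)) + (c.X + (0 + 0) + d.d.X))) + 0 + (0 + (rec X. b.d.(c.0 + a.0) + (a.(X + 0 + (0 + X)) + (c.X + (0 + 0) + d.d.X)))) ⊢ =a=> v1, =b=> v2, =c=> v0, =d=> v3
  v2 = d.(c.0 + a.0) ⊢ =d=> v4
  v3 = d.(rec X. b.d.(c.0 + a.0) + (a.(X + 0 + (0 + X)) + (c.X + (0 + 0) + d.d.X))) ⊢ =d=> v0
  v4 = c.0 + a.0 ⊢ =a=> v5, =c=> v5
  v5 = 0 ⊢ ∅
Executing ba from P (initial set {u0}):
  after b @ step 1: {u0, u2}
  after a @ step 2: {u1}
  P completes σ.
Executing ba from Q (initial set {v0}):
  after b @ step 1: {v2}
  after a @ step 2: ∅ (Q stuck)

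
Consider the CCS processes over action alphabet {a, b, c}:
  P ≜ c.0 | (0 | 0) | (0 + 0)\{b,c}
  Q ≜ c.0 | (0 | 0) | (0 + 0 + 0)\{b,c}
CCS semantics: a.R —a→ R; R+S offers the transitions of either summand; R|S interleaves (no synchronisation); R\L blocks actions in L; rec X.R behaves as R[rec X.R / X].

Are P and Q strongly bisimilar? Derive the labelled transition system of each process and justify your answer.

LTS(P): 2 reachable states
  s0 = c.0 | (0 | 0) | (0 + 0)\{b,c} has moves =c=> s1
  s1 = 0 | (0 | 0) | (0 + 0)\{b,c} has moves ∅
LTS(Q): 2 reachable states
  t0 = c.0 | (0 | 0) | (0 + 0 + 0)\{b,c} has moves =c=> t1
  t1 = 0 | (0 | 0) | (0 + 0 + 0)\{b,c} has moves ∅
Partition-refinement fixed point:
  B0 = {s0, t0}
  B1 = {s1, t1}
s0 ∈ B0, t0 ∈ B0 → same block

P ~ Q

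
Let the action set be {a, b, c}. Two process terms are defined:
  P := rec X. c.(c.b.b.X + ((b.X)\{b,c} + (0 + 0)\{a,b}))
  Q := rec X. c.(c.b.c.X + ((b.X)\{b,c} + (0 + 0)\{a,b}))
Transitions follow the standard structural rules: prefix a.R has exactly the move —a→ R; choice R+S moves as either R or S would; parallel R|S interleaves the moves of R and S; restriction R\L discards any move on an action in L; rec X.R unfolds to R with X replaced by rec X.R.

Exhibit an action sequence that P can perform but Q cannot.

ccbb

Reachable graph of P (4 states):
  m0 = rec X. c.(c.b.b.X + ((b.X)\{b,c} + (0 + 0)\{a,b})) :: —c→ m1
  m1 = c.b.b.(rec X. c.(c.b.b.X + ((b.X)\{b,c} + (0 + 0)\{a,b}))) + ((b.(rec X. c.(c.b.b.X + ((b.X)\{b,c} + (0 + 0)\{a,b}))))\{b,c} + (0 + 0)\{a,b}) :: —c→ m2
  m2 = b.b.(rec X. c.(c.b.b.X + ((b.X)\{b,c} + (0 + 0)\{a,b}))) :: —b→ m3
  m3 = b.(rec X. c.(c.b.b.X + ((b.X)\{b,c} + (0 + 0)\{a,b}))) :: —b→ m0
Reachable graph of Q (4 states):
  n0 = rec X. c.(c.b.c.X + ((b.X)\{b,c} + (0 + 0)\{a,b})) :: —c→ n1
  n1 = c.b.c.(rec X. c.(c.b.c.X + ((b.X)\{b,c} + (0 + 0)\{a,b}))) + ((b.(rec X. c.(c.b.c.X + ((b.X)\{b,c} + (0 + 0)\{a,b}))))\{b,c} + (0 + 0)\{a,b}) :: —c→ n2
  n2 = b.c.(rec X. c.(c.b.c.X + ((b.X)\{b,c} + (0 + 0)\{a,b}))) :: —b→ n3
  n3 = c.(rec X. c.(c.b.c.X + ((b.X)\{b,c} + (0 + 0)\{a,b}))) :: —c→ n0
Executing ccbb from P (initial set {m0}):
  [1] c ⇒ {m1}
  [2] c ⇒ {m2}
  [3] b ⇒ {m3}
  [4] b ⇒ {m0}
  — P admits the full trace.
Executing ccbb from Q (initial set {n0}):
  [1] c ⇒ {n1}
  [2] c ⇒ {n2}
  [3] b ⇒ {n3}
  [4] b ⇒ ∅ (Q stuck)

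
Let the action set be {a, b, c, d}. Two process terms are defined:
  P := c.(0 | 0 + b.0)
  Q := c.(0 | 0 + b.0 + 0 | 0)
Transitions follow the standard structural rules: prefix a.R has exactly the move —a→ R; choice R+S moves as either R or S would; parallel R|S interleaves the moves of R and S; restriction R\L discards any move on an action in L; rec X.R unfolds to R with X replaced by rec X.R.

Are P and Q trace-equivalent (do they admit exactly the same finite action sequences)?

YES

Reachable graph of P (3 states):
  s0 = c.(0 | 0 + b.0) | -c-> s1
  s1 = 0 | 0 + b.0 | -b-> s2
  s2 = 0 | ∅
Reachable graph of Q (3 states):
  t0 = c.(0 | 0 + b.0 + 0 | 0) | -c-> t1
  t1 = 0 | 0 + b.0 + 0 | 0 | -b-> t2
  t2 = 0 | ∅
Partition-refinement fixed point:
  B0 = {s0, t0}
  B1 = {s1, t1}
  B2 = {s2, t2}
s0 ∈ B0, t0 ∈ B0 → same block
Bisimilar ⇒ trace-equivalent.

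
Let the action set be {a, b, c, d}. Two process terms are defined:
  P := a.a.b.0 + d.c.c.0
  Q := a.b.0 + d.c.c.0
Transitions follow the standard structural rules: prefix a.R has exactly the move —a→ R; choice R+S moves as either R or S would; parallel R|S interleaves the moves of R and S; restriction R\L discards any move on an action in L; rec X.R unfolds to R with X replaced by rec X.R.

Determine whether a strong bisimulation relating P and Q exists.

NO

LTS(P): 6 reachable states
  u0 = a.a.b.0 + d.c.c.0 has moves —a→ u1, —d→ u2
  u1 = a.b.0 has moves —a→ u3
  u2 = c.c.0 has moves —c→ u4
  u3 = b.0 has moves —b→ u5
  u4 = c.0 has moves —c→ u5
  u5 = 0 has moves ·
LTS(Q): 5 reachable states
  v0 = a.b.0 + d.c.c.0 has moves —a→ v1, —d→ v2
  v1 = b.0 has moves —b→ v3
  v2 = c.c.0 has moves —c→ v4
  v3 = 0 has moves ·
  v4 = c.0 has moves —c→ v3
Bisimilarity quotient blocks:
  B0 = {u0}
  B1 = {u1}
  B2 = {u3, v1}
  B3 = {u5, v3}
  B4 = {u2, v2}
  B5 = {u4, v4}
  B6 = {v0}
u0 ∈ B0, v0 ∈ B6 → different blocks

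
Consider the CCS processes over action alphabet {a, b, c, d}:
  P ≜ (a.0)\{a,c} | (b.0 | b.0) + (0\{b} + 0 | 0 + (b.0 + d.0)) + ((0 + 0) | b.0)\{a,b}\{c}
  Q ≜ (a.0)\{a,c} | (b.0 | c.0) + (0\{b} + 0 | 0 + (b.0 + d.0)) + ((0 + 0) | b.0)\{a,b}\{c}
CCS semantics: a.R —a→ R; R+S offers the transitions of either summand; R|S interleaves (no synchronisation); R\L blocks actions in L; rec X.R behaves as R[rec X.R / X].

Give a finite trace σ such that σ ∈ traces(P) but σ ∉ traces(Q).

bb

Reachable graph of P (5 states):
  m0 = (a.0)\{a,c} | (b.0 | b.0) + (0\{b} + 0 | 0 + (b.0 + d.0)) + ((0 + 0) | b.0)\{a,b}\{c} :: —b→ m1, —b→ m2, —b→ m3, —d→ m3
  m1 = (a.0)\{a,c} | (0 | b.0) :: —b→ m4
  m2 = (a.0)\{a,c} | (b.0 | 0) :: —b→ m4
  m3 = 0 :: deadlocked
  m4 = (a.0)\{a,c} | (0 | 0) :: deadlocked
Reachable graph of Q (5 states):
  n0 = (a.0)\{a,c} | (b.0 | c.0) + (0\{b} + 0 | 0 + (b.0 + d.0)) + ((0 + 0) | b.0)\{a,b}\{c} :: —b→ n1, —b→ n2, —c→ n3, —d→ n2
  n1 = (a.0)\{a,c} | (0 | c.0) :: —c→ n4
  n2 = 0 :: deadlocked
  n3 = (a.0)\{a,c} | (b.0 | 0) :: —b→ n4
  n4 = (a.0)\{a,c} | (0 | 0) :: deadlocked
Run σ = ⟨bb⟩ on P: start {m0}
  step 1 (b): {m1, m2, m3}
  step 2 (b): {m4}
  — P admits the full trace.
Run σ = ⟨bb⟩ on Q: start {n0}
  step 1 (b): {n1, n2}
  step 2 (b): no successor for Q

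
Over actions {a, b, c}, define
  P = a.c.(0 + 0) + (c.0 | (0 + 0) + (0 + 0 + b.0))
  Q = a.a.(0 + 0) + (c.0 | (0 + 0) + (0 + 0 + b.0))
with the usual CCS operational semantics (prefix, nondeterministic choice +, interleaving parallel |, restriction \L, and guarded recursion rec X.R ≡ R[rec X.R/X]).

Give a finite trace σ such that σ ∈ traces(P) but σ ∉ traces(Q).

ac

P's transition system — 5 states:
  m0 = a.c.(0 + 0) + (c.0 | (0 + 0) + (0 + 0 + b.0)) :: ··a··> m1, ··b··> m2, ··c··> m3
  m1 = c.(0 + 0) :: ··c··> m4
  m2 = 0 :: deadlocked
  m3 = 0 | (0 + 0) :: deadlocked
  m4 = 0 + 0 :: deadlocked
Q's transition system — 5 states:
  n0 = a.a.(0 + 0) + (c.0 | (0 + 0) + (0 + 0 + b.0)) :: ··a··> n1, ··b··> n2, ··c··> n3
  n1 = a.(0 + 0) :: ··a··> n4
  n2 = 0 :: deadlocked
  n3 = 0 | (0 + 0) :: deadlocked
  n4 = 0 + 0 :: deadlocked
Executing ac from P (initial set {m0}):
  step 1 (a): {m1}
  step 2 (c): {m4}
  — P admits the full trace.
Executing ac from Q (initial set {n0}):
  step 1 (a): {n1}
  step 2 (c): ∅ (Q stuck)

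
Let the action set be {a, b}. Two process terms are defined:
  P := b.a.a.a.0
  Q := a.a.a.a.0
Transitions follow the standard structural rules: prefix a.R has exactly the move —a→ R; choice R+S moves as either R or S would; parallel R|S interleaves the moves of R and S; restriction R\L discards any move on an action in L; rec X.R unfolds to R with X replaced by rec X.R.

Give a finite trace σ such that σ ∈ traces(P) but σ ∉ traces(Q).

b

Reachable graph of P (5 states):
  p0 = b.a.a.a.0 ⊢ -b-> p1
  p1 = a.a.a.0 ⊢ -a-> p2
  p2 = a.a.0 ⊢ -a-> p3
  p3 = a.0 ⊢ -a-> p4
  p4 = 0 ⊢ stopped
Reachable graph of Q (5 states):
  q0 = a.a.a.a.0 ⊢ -a-> q1
  q1 = a.a.a.0 ⊢ -a-> q2
  q2 = a.a.0 ⊢ -a-> q3
  q3 = a.0 ⊢ -a-> q4
  q4 = 0 ⊢ stopped
Run σ = ⟨b⟩ on P: start {p0}
  step 1 (b): {p1}
  — P admits the full trace.
Run σ = ⟨b⟩ on Q: start {q0}
  step 1 (b): ∅  — Q cannot continue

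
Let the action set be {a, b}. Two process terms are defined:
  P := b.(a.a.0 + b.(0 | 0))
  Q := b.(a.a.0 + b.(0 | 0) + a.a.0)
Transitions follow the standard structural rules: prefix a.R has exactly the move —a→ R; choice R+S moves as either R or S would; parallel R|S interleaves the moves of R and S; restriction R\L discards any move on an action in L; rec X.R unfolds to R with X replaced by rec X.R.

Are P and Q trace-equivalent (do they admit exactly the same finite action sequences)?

LTS(P): 5 reachable states
  u0 = b.(a.a.0 + b.(0 | 0)) | --b--▸ u1
  u1 = a.a.0 + b.(0 | 0) | --a--▸ u2, --b--▸ u3
  u2 = a.0 | --a--▸ u4
  u3 = 0 | 0 | (no moves)
  u4 = 0 | (no moves)
LTS(Q): 5 reachable states
  v0 = b.(a.a.0 + b.(0 | 0) + a.a.0) | --b--▸ v1
  v1 = a.a.0 + b.(0 | 0) + a.a.0 | --a--▸ v2, --b--▸ v3
  v2 = a.0 | --a--▸ v4
  v3 = 0 | 0 | (no moves)
  v4 = 0 | (no moves)
Bisimilarity quotient blocks:
  B0 = {u0, v0}
  B1 = {u1, v1}
  B2 = {u3, u4, v3, v4}
  B3 = {u2, v2}
u0 ∈ B0, v0 ∈ B0 → same block
Bisimilar ⇒ trace-equivalent.

traces(P) = traces(Q)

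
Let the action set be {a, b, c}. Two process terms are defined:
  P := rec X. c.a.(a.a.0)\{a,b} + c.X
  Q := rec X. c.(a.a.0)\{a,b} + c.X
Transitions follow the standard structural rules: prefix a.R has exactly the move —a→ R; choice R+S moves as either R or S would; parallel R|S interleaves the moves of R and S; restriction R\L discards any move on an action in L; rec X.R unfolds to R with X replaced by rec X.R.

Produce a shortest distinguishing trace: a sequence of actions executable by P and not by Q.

ca

P's transition system — 3 states:
  m0 = rec X. c.a.(a.a.0)\{a,b} + c.X → --c--▸ m0, --c--▸ m1
  m1 = a.(a.a.0)\{a,b} → --a--▸ m2
  m2 = (a.a.0)\{a,b} → stopped
Q's transition system — 2 states:
  n0 = rec X. c.(a.a.0)\{a,b} + c.X → --c--▸ n0, --c--▸ n1
  n1 = (a.a.0)\{a,b} → stopped
Executing ca from P (initial set {m0}):
  step 1 (c): {m0, m1}
  step 2 (a): {m2}
  P completes σ.
Executing ca from Q (initial set {n0}):
  step 1 (c): {n0, n1}
  step 2 (a): ∅  — Q cannot continue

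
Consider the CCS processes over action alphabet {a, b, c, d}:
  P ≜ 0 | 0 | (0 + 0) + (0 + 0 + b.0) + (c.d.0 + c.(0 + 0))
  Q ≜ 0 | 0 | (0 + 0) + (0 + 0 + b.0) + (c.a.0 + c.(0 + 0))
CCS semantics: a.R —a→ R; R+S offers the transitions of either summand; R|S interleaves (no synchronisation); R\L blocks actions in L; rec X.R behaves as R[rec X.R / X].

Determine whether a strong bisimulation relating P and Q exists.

Reachable graph of P (4 states):
  m0 = 0 | 0 | (0 + 0) + (0 + 0 + b.0) + (c.d.0 + c.(0 + 0)) | -b-> m1, -c-> m2, -c-> m3
  m1 = 0 | ·
  m2 = 0 + 0 | ·
  m3 = d.0 | -d-> m1
Reachable graph of Q (4 states):
  n0 = 0 | 0 | (0 + 0) + (0 + 0 + b.0) + (c.a.0 + c.(0 + 0)) | -b-> n1, -c-> n2, -c-> n3
  n1 = 0 | ·
  n2 = 0 + 0 | ·
  n3 = a.0 | -a-> n1
Partition-refinement fixed point:
  B0 = {m0}
  B1 = {m1, m2, n1, n2}
  B2 = {m3}
  B3 = {n0}
  B4 = {n3}
m0 ∈ B0, n0 ∈ B3 → different blocks

P ≁ Q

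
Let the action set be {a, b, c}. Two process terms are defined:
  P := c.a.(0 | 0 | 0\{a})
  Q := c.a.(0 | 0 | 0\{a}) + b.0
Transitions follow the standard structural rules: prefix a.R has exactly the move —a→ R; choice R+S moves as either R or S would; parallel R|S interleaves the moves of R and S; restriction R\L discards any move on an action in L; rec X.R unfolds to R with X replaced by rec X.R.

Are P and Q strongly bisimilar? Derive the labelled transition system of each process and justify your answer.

P's transition system — 3 states:
  p0 = c.a.(0 | 0 | 0\{a}) | —c→ p1
  p1 = a.(0 | 0 | 0\{a}) | —a→ p2
  p2 = 0 | 0 | 0\{a} | (no moves)
Q's transition system — 4 states:
  q0 = c.a.(0 | 0 | 0\{a}) + b.0 | —b→ q1, —c→ q2
  q1 = 0 | (no moves)
  q2 = a.(0 | 0 | 0\{a}) | —a→ q3
  q3 = 0 | 0 | 0\{a} | (no moves)
Coarsest stable partition (strong bisimilarity classes):
  B0 = {p0}
  B1 = {p1, q2}
  B2 = {p2, q1, q3}
  B3 = {q0}
p0 ∈ B0, q0 ∈ B3 → different blocks

P ≁ Q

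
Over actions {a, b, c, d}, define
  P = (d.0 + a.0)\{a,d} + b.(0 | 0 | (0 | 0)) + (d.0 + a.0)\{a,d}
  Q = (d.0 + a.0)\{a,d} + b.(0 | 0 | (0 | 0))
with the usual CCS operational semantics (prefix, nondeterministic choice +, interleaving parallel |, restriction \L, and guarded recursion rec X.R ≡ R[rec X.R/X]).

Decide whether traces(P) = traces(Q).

P's transition system — 2 states:
  m0 = (d.0 + a.0)\{a,d} + b.(0 | 0 | (0 | 0)) + (d.0 + a.0)\{a,d} ⊢ —b→ m1
  m1 = 0 | 0 | (0 | 0) ⊢ (no moves)
Q's transition system — 2 states:
  n0 = (d.0 + a.0)\{a,d} + b.(0 | 0 | (0 | 0)) ⊢ —b→ n1
  n1 = 0 | 0 | (0 | 0) ⊢ (no moves)
Coarsest stable partition (strong bisimilarity classes):
  B0 = {m0, n0}
  B1 = {m1, n1}
m0 ∈ B0, n0 ∈ B0 → same block
Bisimilar ⇒ trace-equivalent.

traces(P) = traces(Q)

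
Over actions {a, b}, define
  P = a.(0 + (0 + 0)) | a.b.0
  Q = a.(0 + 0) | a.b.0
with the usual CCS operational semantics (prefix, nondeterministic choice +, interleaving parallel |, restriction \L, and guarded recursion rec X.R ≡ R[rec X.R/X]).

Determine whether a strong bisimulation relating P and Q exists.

YES

LTS(P): 6 reachable states
  m0 = a.(0 + (0 + 0)) | a.b.0 has moves -a-> m1, -a-> m2
  m1 = (0 + (0 + 0)) | a.b.0 has moves -a-> m3
  m2 = a.(0 + (0 + 0)) | b.0 has moves -a-> m3, -b-> m4
  m3 = (0 + (0 + 0)) | b.0 has moves -b-> m5
  m4 = a.(0 + (0 + 0)) | 0 has moves -a-> m5
  m5 = (0 + (0 + 0)) | 0 has moves stopped
LTS(Q): 6 reachable states
  n0 = a.(0 + 0) | a.b.0 has moves -a-> n1, -a-> n2
  n1 = (0 + 0) | a.b.0 has moves -a-> n3
  n2 = a.(0 + 0) | b.0 has moves -a-> n3, -b-> n4
  n3 = (0 + 0) | b.0 has moves -b-> n5
  n4 = a.(0 + 0) | 0 has moves -a-> n5
  n5 = (0 + 0) | 0 has moves stopped
Coarsest stable partition (strong bisimilarity classes):
  B0 = {m0, n0}
  B1 = {m1, n1}
  B2 = {m3, n3}
  B3 = {m5, n5}
  B4 = {m2, n2}
  B5 = {m4, n4}
m0 ∈ B0, n0 ∈ B0 → same block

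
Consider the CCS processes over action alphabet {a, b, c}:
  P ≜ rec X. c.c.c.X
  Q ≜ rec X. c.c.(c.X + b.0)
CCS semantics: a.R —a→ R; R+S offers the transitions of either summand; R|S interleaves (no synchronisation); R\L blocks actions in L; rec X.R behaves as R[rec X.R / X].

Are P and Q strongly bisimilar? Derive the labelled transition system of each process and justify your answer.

NO

Reachable graph of P (3 states):
  u0 = rec X. c.c.c.X ⊢ ··c··> u1
  u1 = c.c.(rec X. c.c.c.X) ⊢ ··c··> u2
  u2 = c.(rec X. c.c.c.X) ⊢ ··c··> u0
Reachable graph of Q (4 states):
  v0 = rec X. c.c.(c.X + b.0) ⊢ ··c··> v1
  v1 = c.(c.(rec X. c.c.(c.X + b.0)) + b.0) ⊢ ··c··> v2
  v2 = c.(rec X. c.c.(c.X + b.0)) + b.0 ⊢ ··b··> v3, ··c··> v0
  v3 = 0 ⊢ deadlocked
Partition-refinement fixed point:
  B0 = {u0, u1, u2}
  B1 = {v0}
  B2 = {v1}
  B3 = {v2}
  B4 = {v3}
u0 ∈ B0, v0 ∈ B1 → different blocks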